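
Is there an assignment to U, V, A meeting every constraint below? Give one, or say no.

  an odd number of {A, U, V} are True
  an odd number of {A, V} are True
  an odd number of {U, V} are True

U: False; V: True; A: False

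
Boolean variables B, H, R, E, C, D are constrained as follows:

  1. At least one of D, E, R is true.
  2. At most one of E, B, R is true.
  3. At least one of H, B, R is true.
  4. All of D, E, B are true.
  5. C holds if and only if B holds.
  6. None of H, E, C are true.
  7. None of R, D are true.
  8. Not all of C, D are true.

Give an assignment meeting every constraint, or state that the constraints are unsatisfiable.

Unsatisfiable — no assignment works.

Case E = True:
  Constraint (6) is violated (E=T) — contradiction.
Case E = False:
  Constraint (4) is violated (E=F) — contradiction.
Both cases fail — unsatisfiable.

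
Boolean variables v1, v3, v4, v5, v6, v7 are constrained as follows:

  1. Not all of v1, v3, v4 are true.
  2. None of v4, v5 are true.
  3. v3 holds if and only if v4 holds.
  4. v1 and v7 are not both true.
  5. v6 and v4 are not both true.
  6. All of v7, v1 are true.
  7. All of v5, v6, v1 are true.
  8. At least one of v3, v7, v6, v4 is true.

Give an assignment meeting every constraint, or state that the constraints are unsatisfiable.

Case v5 = True:
  Constraint (2) is violated (v5=T) — contradiction.
Case v5 = False:
  Constraint (7) is violated (v5=F) — contradiction.
Both cases fail — unsatisfiable.

Unsatisfiable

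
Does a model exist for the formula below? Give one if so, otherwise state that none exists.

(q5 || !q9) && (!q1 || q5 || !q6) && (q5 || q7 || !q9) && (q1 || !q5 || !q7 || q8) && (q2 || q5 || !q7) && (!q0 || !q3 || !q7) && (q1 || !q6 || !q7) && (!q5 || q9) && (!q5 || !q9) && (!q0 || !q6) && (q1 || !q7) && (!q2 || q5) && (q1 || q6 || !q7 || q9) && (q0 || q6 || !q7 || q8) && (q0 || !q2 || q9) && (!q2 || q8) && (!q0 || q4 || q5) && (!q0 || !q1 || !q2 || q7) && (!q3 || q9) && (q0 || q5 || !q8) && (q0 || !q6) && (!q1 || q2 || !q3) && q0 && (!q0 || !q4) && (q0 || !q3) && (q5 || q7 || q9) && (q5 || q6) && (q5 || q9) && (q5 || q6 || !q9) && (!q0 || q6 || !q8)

Case q5 = True:
  (!q5 || q9) forces q9 = True.
  Clause (!q5 || !q9) is falsified — contradiction.
Case q5 = False:
  (q5 || !q9) forces q9 = False.
  Clause (q5 || q9) is falsified — contradiction.
Both cases fail, so the formula is unsatisfiable.

No satisfying assignment exists.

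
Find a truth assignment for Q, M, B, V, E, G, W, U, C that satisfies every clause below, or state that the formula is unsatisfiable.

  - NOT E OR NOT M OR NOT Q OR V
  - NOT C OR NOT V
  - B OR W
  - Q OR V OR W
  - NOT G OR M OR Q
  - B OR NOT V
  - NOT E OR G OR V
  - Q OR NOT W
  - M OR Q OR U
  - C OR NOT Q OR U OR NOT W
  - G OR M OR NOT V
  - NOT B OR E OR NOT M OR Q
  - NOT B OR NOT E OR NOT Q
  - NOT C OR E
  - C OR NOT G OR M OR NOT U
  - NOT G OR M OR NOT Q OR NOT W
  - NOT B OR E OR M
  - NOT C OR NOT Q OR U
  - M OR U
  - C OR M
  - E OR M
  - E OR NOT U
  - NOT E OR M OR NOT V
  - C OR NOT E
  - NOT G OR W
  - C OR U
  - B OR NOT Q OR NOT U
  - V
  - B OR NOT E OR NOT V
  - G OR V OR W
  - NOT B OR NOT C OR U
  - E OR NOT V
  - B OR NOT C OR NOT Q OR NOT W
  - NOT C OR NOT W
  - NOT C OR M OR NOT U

Case V = True:
  (NOT C OR NOT V) forces C = False.
  (B OR NOT V) forces B = True.
  (C OR M) forces M = True.
  (C OR NOT E) forces E = False.
  Clause (E OR NOT V) is falsified — contradiction.
Case V = False:
  Clause (V) is falsified — contradiction.
Both cases fail, so the formula is unsatisfiable.

UNSATISFIABLE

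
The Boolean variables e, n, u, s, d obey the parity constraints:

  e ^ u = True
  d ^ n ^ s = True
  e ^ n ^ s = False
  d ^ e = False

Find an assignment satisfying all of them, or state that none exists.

Unsatisfiable — no assignment works.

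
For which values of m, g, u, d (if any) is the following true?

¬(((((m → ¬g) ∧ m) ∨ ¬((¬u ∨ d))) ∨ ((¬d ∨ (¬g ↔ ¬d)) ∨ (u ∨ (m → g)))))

Case d = True: the formula simplifies to ¬((((m → ¬g) ∧ m) ∨ (g ∨ (u ∨ (m → g))))).
  g = True: this becomes ¬(((¬m ∧ m) ∨ True)) = False.
  g = False: simplifies to ¬((m ∨ (u ∨ ¬m))).
    m = True: this becomes ¬((True ∨ u)) = False.
    m = False: this becomes ¬((False ∨ True)) = False.
Case d = False: the formula becomes ¬(((((m → ¬g) ∧ m) ∨ ¬(¬u)) ∨ True)) = False.
Both cases fail — unsatisfiable.

The formula is unsatisfiable.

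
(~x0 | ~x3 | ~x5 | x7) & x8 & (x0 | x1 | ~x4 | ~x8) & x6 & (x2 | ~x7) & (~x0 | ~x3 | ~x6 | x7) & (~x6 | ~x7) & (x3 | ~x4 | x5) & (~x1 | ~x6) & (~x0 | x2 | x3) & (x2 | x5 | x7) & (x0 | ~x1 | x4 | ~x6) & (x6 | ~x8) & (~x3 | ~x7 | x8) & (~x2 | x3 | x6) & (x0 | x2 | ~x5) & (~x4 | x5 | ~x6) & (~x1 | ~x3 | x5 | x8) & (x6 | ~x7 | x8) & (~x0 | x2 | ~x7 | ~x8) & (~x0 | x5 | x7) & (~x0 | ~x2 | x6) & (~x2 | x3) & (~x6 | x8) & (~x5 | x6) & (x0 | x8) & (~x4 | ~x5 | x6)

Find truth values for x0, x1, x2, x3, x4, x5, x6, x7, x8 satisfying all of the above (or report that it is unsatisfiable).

x0=F; x1=F; x2=T; x3=T; x4=F; x5=T; x6=T; x7=F; x8=T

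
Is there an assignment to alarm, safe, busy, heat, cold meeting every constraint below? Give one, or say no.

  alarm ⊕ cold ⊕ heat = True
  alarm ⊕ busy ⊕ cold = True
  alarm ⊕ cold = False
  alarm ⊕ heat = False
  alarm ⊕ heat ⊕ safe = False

alarm = True, safe = False, busy = True, heat = True, cold = True

alarm ⊕ cold ⊕ heat = T ⊕ T ⊕ T = True ✓
alarm ⊕ busy ⊕ cold = T ⊕ T ⊕ T = True ✓
alarm ⊕ cold = T ⊕ T = False ✓
alarm ⊕ heat = T ⊕ T = False ✓
alarm ⊕ heat ⊕ safe = T ⊕ T ⊕ F = False ✓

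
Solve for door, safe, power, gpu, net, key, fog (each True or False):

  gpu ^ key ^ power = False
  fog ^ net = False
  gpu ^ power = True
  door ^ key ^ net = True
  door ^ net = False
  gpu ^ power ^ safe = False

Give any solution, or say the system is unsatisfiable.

door = True; safe = True; power = False; gpu = True; net = True; key = True; fog = True

gpu ^ key ^ power = T ^ T ^ F = False ✓
fog ^ net = T ^ T = False ✓
gpu ^ power = T ^ F = True ✓
door ^ key ^ net = T ^ T ^ T = True ✓
door ^ net = T ^ T = False ✓
gpu ^ power ^ safe = T ^ F ^ T = False ✓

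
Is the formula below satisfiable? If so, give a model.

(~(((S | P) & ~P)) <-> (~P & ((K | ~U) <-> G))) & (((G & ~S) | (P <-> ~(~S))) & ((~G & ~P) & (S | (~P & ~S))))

G = False, S = False, P = False, K = False, U = True

  ~(((S | P) & ~P)) <-> (~P & ((K | ~U) <-> G)) = True
    ~(((S | P) & ~P)) = True
      (S | P) & ~P = False
        S | P = False
        ~P = True
    ~P & ((K | ~U) <-> G) = True
      ~P = True
      (K | ~U) <-> G = True
        K | ~U = False
          ~U = False
  ((G & ~S) | (P <-> ~(~S))) & ((~G & ~P) & (S | (~P & ~S))) = True
    (G & ~S) | (P <-> ~(~S)) = True
      G & ~S = False
        ~S = True
      P <-> ~(~S) = True
        ~(~S) = False
          ~S = True
    (~G & ~P) & (S | (~P & ~S)) = True
      ~G & ~P = True
        ~G = True
        ~P = True
      S | (~P & ~S) = True
        ~P & ~S = True
          ~P = True
          ~S = True
Both conjuncts True, so the formula holds.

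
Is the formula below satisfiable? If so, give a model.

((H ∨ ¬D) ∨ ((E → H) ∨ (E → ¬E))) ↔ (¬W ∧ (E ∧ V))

E=T, D=F, W=F, H=T, V=T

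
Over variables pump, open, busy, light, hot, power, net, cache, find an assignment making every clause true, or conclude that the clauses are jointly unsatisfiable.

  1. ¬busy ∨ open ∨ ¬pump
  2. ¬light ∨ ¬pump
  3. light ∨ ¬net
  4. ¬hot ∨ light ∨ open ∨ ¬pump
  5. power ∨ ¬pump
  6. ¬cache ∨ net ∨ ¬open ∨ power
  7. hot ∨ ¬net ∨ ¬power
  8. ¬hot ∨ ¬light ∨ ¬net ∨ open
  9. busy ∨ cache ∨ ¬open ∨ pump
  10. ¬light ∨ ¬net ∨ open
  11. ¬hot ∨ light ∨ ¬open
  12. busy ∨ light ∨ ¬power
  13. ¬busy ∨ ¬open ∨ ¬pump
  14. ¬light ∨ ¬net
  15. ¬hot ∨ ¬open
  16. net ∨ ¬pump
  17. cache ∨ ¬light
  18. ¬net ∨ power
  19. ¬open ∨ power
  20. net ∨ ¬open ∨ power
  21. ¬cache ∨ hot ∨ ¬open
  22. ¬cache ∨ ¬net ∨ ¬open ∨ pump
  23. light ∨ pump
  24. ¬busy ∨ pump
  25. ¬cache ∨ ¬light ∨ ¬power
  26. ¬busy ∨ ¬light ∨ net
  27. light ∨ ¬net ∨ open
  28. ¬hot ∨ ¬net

pump = False, open = False, busy = False, light = True, hot = False, power = False, net = False, cache = True

Try pump = True:
  (¬light ∨ ¬pump) forces light = False.
  (light ∨ ¬net) forces net = False.
  clause (net ∨ ¬pump) is falsified — backtrack.
So pump = False.
  then (light ∨ pump) forces light = True.
  then (¬busy ∨ pump) forces busy = False.
  then (¬light ∨ ¬net) forces net = False.
  then (cache ∨ ¬light) forces cache = True.
  then (¬cache ∨ ¬light ∨ ¬power) forces power = False.
  then (¬cache ∨ net ∨ ¬open ∨ power) forces open = False.
Set hot = False.
All clauses satisfied.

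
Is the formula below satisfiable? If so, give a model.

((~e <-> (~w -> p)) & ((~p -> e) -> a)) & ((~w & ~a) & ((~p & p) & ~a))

UNSATISFIABLE

Case p = True: the conjunct ~p is False.
Case p = False: the conjunct p is False.
Both cases fail — unsatisfiable.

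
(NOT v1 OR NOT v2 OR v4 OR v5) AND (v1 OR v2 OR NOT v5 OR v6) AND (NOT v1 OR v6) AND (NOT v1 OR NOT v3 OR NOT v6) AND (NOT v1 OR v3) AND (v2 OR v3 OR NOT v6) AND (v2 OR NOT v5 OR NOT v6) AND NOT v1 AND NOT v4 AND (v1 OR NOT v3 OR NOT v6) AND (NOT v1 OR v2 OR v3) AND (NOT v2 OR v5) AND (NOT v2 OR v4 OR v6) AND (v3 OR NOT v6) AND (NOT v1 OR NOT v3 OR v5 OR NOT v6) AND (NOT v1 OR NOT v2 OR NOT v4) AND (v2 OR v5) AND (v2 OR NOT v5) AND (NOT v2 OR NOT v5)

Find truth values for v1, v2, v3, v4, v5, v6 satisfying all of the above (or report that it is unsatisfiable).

Case v2 = True:
  (NOT v1) forces v1 = False.
  (NOT v4) forces v4 = False.
  (NOT v2 OR v5) forces v5 = True.
  Clause (NOT v2 OR NOT v5) is falsified — contradiction.
Case v2 = False:
  (NOT v1) forces v1 = False.
  (NOT v4) forces v4 = False.
  (v2 OR v5) forces v5 = True.
  Clause (v2 OR NOT v5) is falsified — contradiction.
Both cases fail, so the formula is unsatisfiable.

Unsatisfiable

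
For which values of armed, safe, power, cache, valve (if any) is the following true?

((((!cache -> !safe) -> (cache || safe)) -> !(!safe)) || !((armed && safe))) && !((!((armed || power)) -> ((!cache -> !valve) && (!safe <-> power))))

armed = False, safe = False, power = False, cache = True, valve = False

  (((!cache -> !safe) -> (cache || safe)) -> !(!safe)) || !((armed && safe)) = True
    ((!cache -> !safe) -> (cache || safe)) -> !(!safe) = False
      (!cache -> !safe) -> (cache || safe) = True
        !cache -> !safe = True
          !cache = False
          !safe = True
        cache || safe = True
      !(!safe) = False
        !safe = True
    !((armed && safe)) = True
      armed && safe = False
  !((!((armed || power)) -> ((!cache -> !valve) && (!safe <-> power)))) = True
    !((armed || power)) -> ((!cache -> !valve) && (!safe <-> power)) = False
      !((armed || power)) = True
        armed || power = False
      (!cache -> !valve) && (!safe <-> power) = False
        !cache -> !valve = True
          !cache = False
          !valve = True
        !safe <-> power = False
          !safe = True
Both conjuncts True, so the formula holds.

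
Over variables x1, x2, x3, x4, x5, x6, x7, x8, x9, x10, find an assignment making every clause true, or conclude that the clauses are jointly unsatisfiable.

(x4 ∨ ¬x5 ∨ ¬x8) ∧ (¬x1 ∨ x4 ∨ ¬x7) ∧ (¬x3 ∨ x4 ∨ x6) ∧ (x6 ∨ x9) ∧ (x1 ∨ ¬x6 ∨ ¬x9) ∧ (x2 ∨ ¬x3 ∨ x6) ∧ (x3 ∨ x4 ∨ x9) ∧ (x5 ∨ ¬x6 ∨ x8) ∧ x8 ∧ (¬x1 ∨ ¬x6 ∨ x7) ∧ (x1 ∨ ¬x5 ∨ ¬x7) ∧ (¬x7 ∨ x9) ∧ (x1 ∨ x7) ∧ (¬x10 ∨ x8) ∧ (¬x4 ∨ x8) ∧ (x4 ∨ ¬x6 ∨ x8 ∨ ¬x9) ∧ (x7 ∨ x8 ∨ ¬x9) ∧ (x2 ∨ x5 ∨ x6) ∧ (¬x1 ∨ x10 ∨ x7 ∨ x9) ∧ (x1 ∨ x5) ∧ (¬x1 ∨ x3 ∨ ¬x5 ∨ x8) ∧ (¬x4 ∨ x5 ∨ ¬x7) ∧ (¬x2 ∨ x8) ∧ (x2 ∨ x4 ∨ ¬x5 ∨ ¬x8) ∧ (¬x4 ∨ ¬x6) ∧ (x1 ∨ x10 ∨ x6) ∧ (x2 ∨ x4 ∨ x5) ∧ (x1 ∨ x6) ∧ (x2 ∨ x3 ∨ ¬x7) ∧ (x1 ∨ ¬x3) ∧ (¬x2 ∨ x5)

Unit clause (x8) forces x8 = True.
Set x1 = True.
Set x2 = True.
  then (¬x2 ∨ x5) forces x5 = True.
  then (x4 ∨ ¬x5 ∨ ¬x8) forces x4 = True.
  then (¬x4 ∨ ¬x6) forces x6 = False.
  then (x6 ∨ x9) forces x9 = True.
Set x3 = False.
Set x7 = True.
Set x10 = True.
All clauses satisfied.

x1 = True, x2 = True, x3 = False, x4 = True, x5 = True, x6 = False, x7 = True, x8 = True, x9 = True, x10 = True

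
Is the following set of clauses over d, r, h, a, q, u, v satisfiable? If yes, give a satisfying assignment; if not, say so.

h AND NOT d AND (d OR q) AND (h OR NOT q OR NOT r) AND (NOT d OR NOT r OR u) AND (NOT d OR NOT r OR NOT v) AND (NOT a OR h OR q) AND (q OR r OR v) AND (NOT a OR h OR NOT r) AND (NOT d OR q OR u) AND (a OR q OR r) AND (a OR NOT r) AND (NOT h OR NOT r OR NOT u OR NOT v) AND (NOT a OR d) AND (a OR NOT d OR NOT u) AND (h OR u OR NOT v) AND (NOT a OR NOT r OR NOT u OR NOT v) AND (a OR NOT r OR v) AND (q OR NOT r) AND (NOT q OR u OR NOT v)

d: False, r: False, h: True, a: False, q: True, u: False, v: False

Unit clause (h) forces h = True.
Unit clause (NOT d) forces d = False.
In (d OR q) only q is left, so q = True.
In (NOT a OR d) only NOT a is left, so a = False.
In (a OR NOT r) only NOT r is left, so r = False.
Set u = False.
  then (NOT q OR u OR NOT v) forces v = False.
All clauses satisfied.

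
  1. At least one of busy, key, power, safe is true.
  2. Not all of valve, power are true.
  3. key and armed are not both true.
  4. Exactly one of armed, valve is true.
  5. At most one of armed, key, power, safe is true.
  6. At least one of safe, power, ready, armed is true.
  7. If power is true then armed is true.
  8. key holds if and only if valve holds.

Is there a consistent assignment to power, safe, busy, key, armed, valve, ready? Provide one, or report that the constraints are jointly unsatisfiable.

power: False; safe: False; busy: True; key: False; armed: True; valve: False; ready: True

  (1) {busy, key, power, safe}: 1 true — at least one ✓
  (2) {valve, power}: 0/2 true — not all ✓
  (3) key=F, armed=T — not both ✓
  (4) {armed, valve}: 1 true — exactly one ✓
  (5) {armed, key, power, safe}: 1 true — at most one ✓
  (6) {safe, power, ready, armed}: 2 true — at least one ✓
  (7) power=F ⇒ armed: vacuous ✓
  (8) key=F, valve=F — same ✓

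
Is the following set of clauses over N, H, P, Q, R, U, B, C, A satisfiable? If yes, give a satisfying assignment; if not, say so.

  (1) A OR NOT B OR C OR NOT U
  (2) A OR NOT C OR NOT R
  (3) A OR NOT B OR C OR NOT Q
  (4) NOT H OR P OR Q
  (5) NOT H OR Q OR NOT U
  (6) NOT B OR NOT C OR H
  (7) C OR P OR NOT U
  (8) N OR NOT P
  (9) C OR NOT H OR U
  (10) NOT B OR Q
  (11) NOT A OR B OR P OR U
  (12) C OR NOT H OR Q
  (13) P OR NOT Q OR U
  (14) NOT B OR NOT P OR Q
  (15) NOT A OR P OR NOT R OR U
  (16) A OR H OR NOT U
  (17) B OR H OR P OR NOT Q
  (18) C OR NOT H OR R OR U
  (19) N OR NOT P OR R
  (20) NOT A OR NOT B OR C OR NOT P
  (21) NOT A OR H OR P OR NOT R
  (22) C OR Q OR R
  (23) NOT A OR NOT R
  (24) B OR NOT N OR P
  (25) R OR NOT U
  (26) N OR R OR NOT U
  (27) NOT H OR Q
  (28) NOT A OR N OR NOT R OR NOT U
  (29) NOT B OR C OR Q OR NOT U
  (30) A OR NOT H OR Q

Set N = True.
Set H = True.
  then (NOT H OR Q) forces Q = True.
Set P = True.
Set R = False.
  then (R OR NOT U) forces U = False.
  then (C OR NOT H OR U) forces C = True.
Set B = False.
Set A = False.
All clauses satisfied.

N=T; H=T; P=T; Q=T; R=F; U=F; B=F; C=T; A=F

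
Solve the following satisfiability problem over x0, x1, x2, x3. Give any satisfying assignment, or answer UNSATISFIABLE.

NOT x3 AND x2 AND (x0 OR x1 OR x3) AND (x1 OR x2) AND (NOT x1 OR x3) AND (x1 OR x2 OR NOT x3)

x0 = True; x1 = False; x2 = True; x3 = False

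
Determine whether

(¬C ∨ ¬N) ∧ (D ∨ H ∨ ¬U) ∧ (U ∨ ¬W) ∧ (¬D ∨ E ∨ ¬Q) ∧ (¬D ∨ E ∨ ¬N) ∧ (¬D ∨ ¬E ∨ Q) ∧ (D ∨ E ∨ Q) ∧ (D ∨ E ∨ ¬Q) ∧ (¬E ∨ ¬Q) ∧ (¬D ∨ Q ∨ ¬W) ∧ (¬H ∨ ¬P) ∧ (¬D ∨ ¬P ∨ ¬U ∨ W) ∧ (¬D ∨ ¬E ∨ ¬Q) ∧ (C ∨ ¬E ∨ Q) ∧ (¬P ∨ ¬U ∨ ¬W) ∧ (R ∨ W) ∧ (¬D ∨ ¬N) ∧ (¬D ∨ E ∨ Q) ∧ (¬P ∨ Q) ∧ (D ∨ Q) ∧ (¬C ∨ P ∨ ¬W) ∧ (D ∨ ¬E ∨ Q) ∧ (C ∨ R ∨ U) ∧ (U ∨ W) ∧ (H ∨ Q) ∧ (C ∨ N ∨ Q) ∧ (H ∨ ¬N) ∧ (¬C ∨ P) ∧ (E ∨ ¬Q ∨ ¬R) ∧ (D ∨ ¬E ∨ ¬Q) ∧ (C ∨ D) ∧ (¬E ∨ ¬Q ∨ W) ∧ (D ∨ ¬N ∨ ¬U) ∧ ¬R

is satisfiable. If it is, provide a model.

Case Q = True:
  (¬E ∨ ¬Q) forces E = False.
  (¬D ∨ E ∨ ¬Q) forces D = False.
  Clause (D ∨ E ∨ ¬Q) is falsified — contradiction.
Case Q = False:
  (¬P ∨ Q) forces P = False.
  (D ∨ Q) forces D = True.
  (¬D ∨ ¬E ∨ Q) forces E = False.
  Clause (¬D ∨ E ∨ Q) is falsified — contradiction.
Both cases fail, so the formula is unsatisfiable.

Unsatisfiable — no assignment works.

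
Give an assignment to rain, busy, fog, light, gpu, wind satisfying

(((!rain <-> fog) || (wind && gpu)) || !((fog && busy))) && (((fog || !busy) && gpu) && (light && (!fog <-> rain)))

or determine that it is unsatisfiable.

rain = False; busy = False; fog = True; light = True; gpu = True; wind = True

  ((!rain <-> fog) || (wind && gpu)) || !((fog && busy)) = True
    (!rain <-> fog) || (wind && gpu) = True
      !rain <-> fog = True
        !rain = True
      wind && gpu = True
    !((fog && busy)) = True
      fog && busy = False
  ((fog || !busy) && gpu) && (light && (!fog <-> rain)) = True
    (fog || !busy) && gpu = True
      fog || !busy = True
        !busy = True
    light && (!fog <-> rain) = True
      !fog <-> rain = True
        !fog = False
Both conjuncts True, so the formula holds.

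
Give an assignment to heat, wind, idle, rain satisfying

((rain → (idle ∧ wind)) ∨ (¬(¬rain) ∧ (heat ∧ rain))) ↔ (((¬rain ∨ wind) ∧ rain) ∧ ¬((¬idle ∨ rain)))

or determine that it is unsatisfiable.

heat=F, wind=T, idle=F, rain=T

  ((rain → (idle ∧ wind)) ∨ (¬(¬rain) ∧ (heat ∧ rain))) ↔ (((¬rain ∨ wind) ∧ rain) ∧ ¬((¬idle ∨ rain))) = True
    (rain → (idle ∧ wind)) ∨ (¬(¬rain) ∧ (heat ∧ rain)) = False
      rain → (idle ∧ wind) = False
        idle ∧ wind = False
      ¬(¬rain) ∧ (heat ∧ rain) = False
        ¬(¬rain) = True
          ¬rain = False
        heat ∧ rain = False
    ((¬rain ∨ wind) ∧ rain) ∧ ¬((¬idle ∨ rain)) = False
      (¬rain ∨ wind) ∧ rain = True
        ¬rain ∨ wind = True
          ¬rain = False
      ¬((¬idle ∨ rain)) = False
        ¬idle ∨ rain = True
          ¬idle = True
The formula evaluates to True.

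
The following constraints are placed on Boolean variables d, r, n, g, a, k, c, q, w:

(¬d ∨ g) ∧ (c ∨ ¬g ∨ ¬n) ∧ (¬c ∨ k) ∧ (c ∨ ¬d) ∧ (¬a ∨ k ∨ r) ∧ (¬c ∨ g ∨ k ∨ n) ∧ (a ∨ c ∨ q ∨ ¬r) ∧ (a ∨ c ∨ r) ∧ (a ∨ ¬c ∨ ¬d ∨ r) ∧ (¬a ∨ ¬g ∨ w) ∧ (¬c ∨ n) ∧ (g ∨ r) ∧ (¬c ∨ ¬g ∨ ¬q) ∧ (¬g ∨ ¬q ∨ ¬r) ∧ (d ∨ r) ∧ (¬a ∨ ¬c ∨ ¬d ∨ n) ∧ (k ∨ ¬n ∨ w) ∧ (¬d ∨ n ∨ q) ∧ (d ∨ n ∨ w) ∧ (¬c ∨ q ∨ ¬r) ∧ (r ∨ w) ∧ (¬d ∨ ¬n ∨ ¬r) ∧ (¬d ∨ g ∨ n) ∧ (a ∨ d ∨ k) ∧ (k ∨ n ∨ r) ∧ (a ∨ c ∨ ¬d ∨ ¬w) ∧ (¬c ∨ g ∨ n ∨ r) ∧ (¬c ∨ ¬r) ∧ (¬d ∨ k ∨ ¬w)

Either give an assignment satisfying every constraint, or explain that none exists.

Set d = False.
  then (d ∨ r) forces r = True.
  then (¬c ∨ ¬r) forces c = False.
Set n = False.
  then (d ∨ n ∨ w) forces w = True.
Set g = False.
Set a = True.
Set k = True.
Set q = False.
All clauses satisfied.

d: False, r: True, n: False, g: False, a: True, k: True, c: False, q: False, w: True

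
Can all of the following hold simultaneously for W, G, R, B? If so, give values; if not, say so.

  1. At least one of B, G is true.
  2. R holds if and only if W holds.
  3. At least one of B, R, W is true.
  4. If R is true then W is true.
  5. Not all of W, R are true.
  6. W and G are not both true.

W = False; G = True; R = False; B = True

  (1) {B, G}: 2 true — at least one ✓
  (2) R=F, W=F — same ✓
  (3) {B, R, W}: 1 true — at least one ✓
  (4) R=F ⇒ W: vacuous ✓
  (5) {W, R}: 0/2 true — not all ✓
  (6) W=F, G=T — not both ✓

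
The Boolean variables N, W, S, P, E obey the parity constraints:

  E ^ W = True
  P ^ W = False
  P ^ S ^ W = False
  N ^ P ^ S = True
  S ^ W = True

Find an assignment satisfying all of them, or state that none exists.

N = False, W = True, S = False, P = True, E = False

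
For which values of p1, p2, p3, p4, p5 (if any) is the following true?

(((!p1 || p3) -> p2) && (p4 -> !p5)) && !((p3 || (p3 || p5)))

p1: True, p2: True, p3: False, p4: False, p5: False

  ((!p1 || p3) -> p2) && (p4 -> !p5) = True
    (!p1 || p3) -> p2 = True
      !p1 || p3 = False
        !p1 = False
    p4 -> !p5 = True
      !p5 = True
  !((p3 || (p3 || p5))) = True
    p3 || (p3 || p5) = False
      p3 || p5 = False
Both conjuncts True, so the formula holds.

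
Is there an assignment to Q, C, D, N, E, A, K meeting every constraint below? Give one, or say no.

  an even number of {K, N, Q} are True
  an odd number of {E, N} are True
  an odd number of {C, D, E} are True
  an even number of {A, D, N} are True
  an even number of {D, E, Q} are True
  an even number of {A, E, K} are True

Q = True, C = False, D = False, N = False, E = True, A = False, K = True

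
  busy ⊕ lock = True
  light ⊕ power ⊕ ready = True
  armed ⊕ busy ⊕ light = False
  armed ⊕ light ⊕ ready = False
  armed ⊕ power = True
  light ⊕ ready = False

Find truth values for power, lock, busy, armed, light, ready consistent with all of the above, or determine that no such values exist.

power: True, lock: False, busy: True, armed: False, light: True, ready: True

busy ⊕ lock = T ⊕ F = True ✓
light ⊕ power ⊕ ready = T ⊕ T ⊕ T = True ✓
armed ⊕ busy ⊕ light = F ⊕ T ⊕ T = False ✓
armed ⊕ light ⊕ ready = F ⊕ T ⊕ T = False ✓
armed ⊕ power = F ⊕ T = True ✓
light ⊕ ready = T ⊕ T = False ✓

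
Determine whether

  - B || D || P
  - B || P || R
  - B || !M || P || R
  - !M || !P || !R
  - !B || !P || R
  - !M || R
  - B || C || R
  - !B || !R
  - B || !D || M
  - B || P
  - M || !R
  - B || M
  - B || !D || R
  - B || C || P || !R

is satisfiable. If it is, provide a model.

B = True, R = False, C = True, D = True, P = False, M = False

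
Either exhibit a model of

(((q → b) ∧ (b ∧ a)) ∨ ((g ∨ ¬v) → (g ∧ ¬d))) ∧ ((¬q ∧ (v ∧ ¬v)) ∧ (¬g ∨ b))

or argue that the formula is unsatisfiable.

No satisfying assignment exists.

Case v = True: the conjunct ¬v is False.
Case v = False: the conjunct v is False.
Both cases fail — unsatisfiable.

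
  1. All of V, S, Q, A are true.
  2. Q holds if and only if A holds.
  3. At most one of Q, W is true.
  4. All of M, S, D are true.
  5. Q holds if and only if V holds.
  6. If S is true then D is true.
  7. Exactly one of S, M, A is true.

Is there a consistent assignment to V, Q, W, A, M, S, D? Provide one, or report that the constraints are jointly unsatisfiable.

Case A = True:
  (1) forces V = True.
  (1) forces S = True.
  Constraint (7) is violated (S=T, A=T) — contradiction.
Case A = False:
  Constraint (1) is violated (A=F) — contradiction.
Both cases fail — unsatisfiable.

No satisfying assignment exists.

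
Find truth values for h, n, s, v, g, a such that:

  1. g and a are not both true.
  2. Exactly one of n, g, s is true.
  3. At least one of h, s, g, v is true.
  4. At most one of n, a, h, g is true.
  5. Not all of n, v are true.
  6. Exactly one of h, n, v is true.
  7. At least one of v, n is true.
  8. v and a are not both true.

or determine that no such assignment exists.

h=F, n=F, s=T, v=T, g=F, a=F

  (1) g=F, a=F — not both ✓
  (2) {n, g, s}: 1 true — exactly one ✓
  (3) {h, s, g, v}: 2 true — at least one ✓
  (4) {n, a, h, g}: 0 true — at most one ✓
  (5) {n, v}: 1/2 true — not all ✓
  (6) {h, n, v}: 1 true — exactly one ✓
  (7) {v, n}: 1 true — at least one ✓
  (8) v=T, a=F — not both ✓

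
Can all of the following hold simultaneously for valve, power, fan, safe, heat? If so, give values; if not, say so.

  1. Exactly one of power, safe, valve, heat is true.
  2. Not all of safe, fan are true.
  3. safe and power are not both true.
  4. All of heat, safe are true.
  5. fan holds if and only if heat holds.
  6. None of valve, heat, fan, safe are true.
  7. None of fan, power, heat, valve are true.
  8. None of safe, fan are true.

The formula is unsatisfiable.

Case safe = True:
  Constraint (6) is violated (safe=T) — contradiction.
Case safe = False:
  Constraint (4) is violated (safe=F) — contradiction.
Both cases fail — unsatisfiable.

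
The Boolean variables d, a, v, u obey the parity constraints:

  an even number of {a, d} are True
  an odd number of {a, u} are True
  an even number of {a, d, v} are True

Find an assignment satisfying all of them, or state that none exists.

d=F, a=F, v=F, u=T

{a, d}: 0 true → even ✓
{a, u}: 1 true → odd ✓
{a, d, v}: 0 true → even ✓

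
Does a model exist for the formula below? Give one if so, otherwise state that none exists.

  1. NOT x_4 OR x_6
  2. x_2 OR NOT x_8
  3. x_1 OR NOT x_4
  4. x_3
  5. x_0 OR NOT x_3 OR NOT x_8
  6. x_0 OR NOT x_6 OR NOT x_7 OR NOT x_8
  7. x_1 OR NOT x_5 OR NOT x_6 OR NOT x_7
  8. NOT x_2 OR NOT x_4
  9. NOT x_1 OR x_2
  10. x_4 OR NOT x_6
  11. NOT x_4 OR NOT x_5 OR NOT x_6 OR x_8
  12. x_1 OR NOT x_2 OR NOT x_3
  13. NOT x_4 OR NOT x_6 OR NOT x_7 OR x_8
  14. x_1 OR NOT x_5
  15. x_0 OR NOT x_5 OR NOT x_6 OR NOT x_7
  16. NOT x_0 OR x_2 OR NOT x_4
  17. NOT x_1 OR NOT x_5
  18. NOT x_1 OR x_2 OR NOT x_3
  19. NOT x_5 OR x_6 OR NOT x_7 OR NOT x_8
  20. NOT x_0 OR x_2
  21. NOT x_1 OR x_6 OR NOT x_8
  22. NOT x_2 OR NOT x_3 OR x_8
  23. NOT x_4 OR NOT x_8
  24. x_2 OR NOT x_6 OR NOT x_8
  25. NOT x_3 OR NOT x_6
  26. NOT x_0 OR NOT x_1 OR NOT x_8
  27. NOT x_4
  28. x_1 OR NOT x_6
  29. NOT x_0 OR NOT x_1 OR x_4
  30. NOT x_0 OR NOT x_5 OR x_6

x_0: False, x_1: False, x_2: False, x_3: True, x_4: False, x_5: False, x_6: False, x_7: True, x_8: False

Unit clause (x_3) forces x_3 = True.
In (NOT x_3 OR NOT x_6) only NOT x_6 is left, so x_6 = False.
Unit clause (NOT x_4) forces x_4 = False.
Try x_0 = True:
  (NOT x_0 OR x_2) forces x_2 = True.
  (x_1 OR NOT x_2 OR NOT x_3) forces x_1 = True.
  clause (NOT x_0 OR NOT x_1 OR x_4) is falsified — backtrack.
So x_0 = False.
  then (x_0 OR NOT x_3 OR NOT x_8) forces x_8 = False.
  then (NOT x_2 OR NOT x_3 OR x_8) forces x_2 = False.
  then (NOT x_1 OR x_2) forces x_1 = False.
  then (x_1 OR NOT x_5) forces x_5 = False.
Set x_7 = True.
All clauses satisfied.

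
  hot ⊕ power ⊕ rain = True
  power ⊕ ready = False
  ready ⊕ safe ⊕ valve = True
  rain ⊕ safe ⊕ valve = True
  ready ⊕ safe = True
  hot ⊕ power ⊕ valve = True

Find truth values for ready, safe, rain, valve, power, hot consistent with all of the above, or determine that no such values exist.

ready = False; safe = True; rain = False; valve = False; power = False; hot = True

hot ⊕ power ⊕ rain = T ⊕ F ⊕ F = True ✓
power ⊕ ready = F ⊕ F = False ✓
ready ⊕ safe ⊕ valve = F ⊕ T ⊕ F = True ✓
rain ⊕ safe ⊕ valve = F ⊕ T ⊕ F = True ✓
ready ⊕ safe = F ⊕ T = True ✓
hot ⊕ power ⊕ valve = T ⊕ F ⊕ F = True ✓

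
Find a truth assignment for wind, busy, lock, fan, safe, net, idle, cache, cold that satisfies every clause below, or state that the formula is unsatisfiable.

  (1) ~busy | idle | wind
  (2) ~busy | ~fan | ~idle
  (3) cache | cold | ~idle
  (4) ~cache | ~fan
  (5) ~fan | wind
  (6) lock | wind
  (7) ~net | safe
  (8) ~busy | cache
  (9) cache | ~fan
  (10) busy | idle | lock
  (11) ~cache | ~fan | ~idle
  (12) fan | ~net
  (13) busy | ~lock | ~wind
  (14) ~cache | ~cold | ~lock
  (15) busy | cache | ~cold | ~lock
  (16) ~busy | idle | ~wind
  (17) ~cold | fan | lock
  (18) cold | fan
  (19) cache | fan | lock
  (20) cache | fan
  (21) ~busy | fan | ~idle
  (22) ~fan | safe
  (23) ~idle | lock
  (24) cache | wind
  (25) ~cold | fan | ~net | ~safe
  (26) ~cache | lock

Case fan = True:
  (~cache | ~fan) forces cache = False.
  Clause (cache | ~fan) is falsified — contradiction.
Case fan = False:
  (fan | ~net) forces net = False.
  (cold | fan) forces cold = True.
  (~cold | fan | lock) forces lock = True.
  (~cache | ~cold | ~lock) forces cache = False.
  Clause (cache | fan) is falsified — contradiction.
Both cases fail, so the formula is unsatisfiable.

No satisfying assignment exists.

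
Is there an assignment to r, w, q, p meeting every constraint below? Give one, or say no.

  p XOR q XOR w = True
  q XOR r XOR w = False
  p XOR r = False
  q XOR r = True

Adding constraints 1, 2, 3 mod 2: every variable appears an even number of times on the left, so the left side is 0.
But the right sides sum to 1 (mod 2). 0 ≠ 1 — the system is inconsistent.

UNSATISFIABLE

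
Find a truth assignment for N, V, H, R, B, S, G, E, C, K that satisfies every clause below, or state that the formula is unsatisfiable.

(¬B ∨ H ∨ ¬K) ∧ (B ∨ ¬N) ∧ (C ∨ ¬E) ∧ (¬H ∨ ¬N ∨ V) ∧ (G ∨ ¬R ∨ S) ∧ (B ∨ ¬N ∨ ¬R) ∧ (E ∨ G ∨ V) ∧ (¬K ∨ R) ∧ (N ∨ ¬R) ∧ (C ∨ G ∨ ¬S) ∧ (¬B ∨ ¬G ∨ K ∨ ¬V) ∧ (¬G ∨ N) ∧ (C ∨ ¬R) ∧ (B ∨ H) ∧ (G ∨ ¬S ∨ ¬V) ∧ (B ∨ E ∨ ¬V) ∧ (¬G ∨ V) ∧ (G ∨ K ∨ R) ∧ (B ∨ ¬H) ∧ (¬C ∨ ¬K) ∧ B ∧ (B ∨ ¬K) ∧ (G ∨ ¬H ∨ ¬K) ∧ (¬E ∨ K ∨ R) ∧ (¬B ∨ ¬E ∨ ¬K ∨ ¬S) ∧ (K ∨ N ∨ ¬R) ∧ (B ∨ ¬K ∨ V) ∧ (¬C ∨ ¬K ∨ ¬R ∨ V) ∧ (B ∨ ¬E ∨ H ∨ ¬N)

Unit clause (B) forces B = True.
Try N = False:
  (N ∨ ¬R) forces R = False.
  (¬K ∨ R) forces K = False.
  (¬G ∨ N) forces G = False.
  clause (G ∨ K ∨ R) is falsified — backtrack.
So N = True.
Set V = False.
  then (¬H ∨ ¬N ∨ V) forces H = False.
  then (¬G ∨ V) forces G = False.
  then (¬B ∨ H ∨ ¬K) forces K = False.
  then (E ∨ G ∨ V) forces E = True.
  then (G ∨ K ∨ R) forces R = True.
  then (C ∨ ¬E) forces C = True.
  then (G ∨ ¬R ∨ S) forces S = True.
All clauses satisfied.

N=T, V=F, H=F, R=T, B=T, S=T, G=F, E=T, C=T, K=F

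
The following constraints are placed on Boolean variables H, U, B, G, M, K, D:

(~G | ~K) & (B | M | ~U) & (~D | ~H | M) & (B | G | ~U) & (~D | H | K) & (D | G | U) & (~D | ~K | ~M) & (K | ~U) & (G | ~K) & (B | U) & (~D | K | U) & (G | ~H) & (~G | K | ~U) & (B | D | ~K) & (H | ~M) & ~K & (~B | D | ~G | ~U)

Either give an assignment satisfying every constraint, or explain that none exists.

H=F; U=F; B=T; G=T; M=F; K=F; D=F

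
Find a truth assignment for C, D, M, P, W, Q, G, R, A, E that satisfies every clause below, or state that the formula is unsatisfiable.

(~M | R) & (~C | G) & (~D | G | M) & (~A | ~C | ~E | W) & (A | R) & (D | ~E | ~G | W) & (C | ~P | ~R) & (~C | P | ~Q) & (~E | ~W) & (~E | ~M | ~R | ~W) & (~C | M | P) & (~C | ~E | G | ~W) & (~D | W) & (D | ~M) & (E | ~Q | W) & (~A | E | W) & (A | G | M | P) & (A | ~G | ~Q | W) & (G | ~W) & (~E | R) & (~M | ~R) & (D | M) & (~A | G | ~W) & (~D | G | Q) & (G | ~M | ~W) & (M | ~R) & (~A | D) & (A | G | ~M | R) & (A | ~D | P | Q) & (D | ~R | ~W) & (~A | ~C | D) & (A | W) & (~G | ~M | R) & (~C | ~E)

C = False; D = True; M = False; P = False; W = True; Q = False; G = True; R = False; A = True; E = False

Set C = False.
Try D = False:
  (D | ~M) forces M = False.
  clause (D | M) is falsified — backtrack.
So D = True.
  then (~D | W) forces W = True.
  then (G | ~W) forces G = True.
  then (~E | ~W) forces E = False.
Try M = True:
  (~M | R) forces R = True.
  clause (~M | ~R) is falsified — backtrack.
So M = False.
  then (M | ~R) forces R = False.
  then (A | R) forces A = True.
Set P = False.
Set Q = False.
All clauses satisfied.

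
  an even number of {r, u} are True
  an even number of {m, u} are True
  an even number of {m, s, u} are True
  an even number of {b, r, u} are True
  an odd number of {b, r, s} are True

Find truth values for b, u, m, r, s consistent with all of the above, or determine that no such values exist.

b=F, u=T, m=T, r=T, s=F

{r, u}: 2 true → even ✓
{m, u}: 2 true → even ✓
{m, s, u}: 2 true → even ✓
{b, r, u}: 2 true → even ✓
{b, r, s}: 1 true → odd ✓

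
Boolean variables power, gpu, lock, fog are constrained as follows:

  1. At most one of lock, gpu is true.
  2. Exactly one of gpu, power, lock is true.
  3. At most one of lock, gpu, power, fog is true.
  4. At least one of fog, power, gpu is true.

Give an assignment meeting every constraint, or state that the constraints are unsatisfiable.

power: False, gpu: True, lock: False, fog: False

  (1) {lock, gpu}: 1 true — at most one ✓
  (2) {gpu, power, lock}: 1 true — exactly one ✓
  (3) {lock, gpu, power, fog}: 1 true — at most one ✓
  (4) {fog, power, gpu}: 1 true — at least one ✓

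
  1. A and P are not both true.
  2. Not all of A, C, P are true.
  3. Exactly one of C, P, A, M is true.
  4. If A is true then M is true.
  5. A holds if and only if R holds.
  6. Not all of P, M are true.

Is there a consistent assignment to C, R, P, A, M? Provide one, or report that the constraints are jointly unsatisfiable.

C: False, R: False, P: True, A: False, M: False

  (1) A=F, P=T — not both ✓
  (2) {A, C, P}: 1/3 true — not all ✓
  (3) {C, P, A, M}: 1 true — exactly one ✓
  (4) A=F ⇒ M: vacuous ✓
  (5) A=F, R=F — same ✓
  (6) {P, M}: 1/2 true — not all ✓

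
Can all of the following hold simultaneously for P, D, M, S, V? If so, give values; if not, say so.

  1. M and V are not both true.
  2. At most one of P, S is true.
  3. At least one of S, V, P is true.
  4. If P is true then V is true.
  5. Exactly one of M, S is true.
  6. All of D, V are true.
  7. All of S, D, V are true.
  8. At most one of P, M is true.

P = False, D = True, M = False, S = True, V = True

  (1) M=F, V=T — not both ✓
  (2) {P, S}: 1 true — at most one ✓
  (3) {S, V, P}: 2 true — at least one ✓
  (4) P=F ⇒ V: vacuous ✓
  (5) {M, S}: 1 true — exactly one ✓
  (6) {D, V}: all 2 true ✓
  (7) {S, D, V}: all 3 true ✓
  (8) {P, M}: 0 true — at most one ✓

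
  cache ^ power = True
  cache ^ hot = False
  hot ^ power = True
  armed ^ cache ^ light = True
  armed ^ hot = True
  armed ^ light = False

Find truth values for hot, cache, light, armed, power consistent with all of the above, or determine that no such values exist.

hot=T; cache=T; light=F; armed=F; power=F

cache ^ power = T ^ F = True ✓
cache ^ hot = T ^ T = False ✓
hot ^ power = T ^ F = True ✓
armed ^ cache ^ light = F ^ T ^ F = True ✓
armed ^ hot = F ^ T = True ✓
armed ^ light = F ^ F = False ✓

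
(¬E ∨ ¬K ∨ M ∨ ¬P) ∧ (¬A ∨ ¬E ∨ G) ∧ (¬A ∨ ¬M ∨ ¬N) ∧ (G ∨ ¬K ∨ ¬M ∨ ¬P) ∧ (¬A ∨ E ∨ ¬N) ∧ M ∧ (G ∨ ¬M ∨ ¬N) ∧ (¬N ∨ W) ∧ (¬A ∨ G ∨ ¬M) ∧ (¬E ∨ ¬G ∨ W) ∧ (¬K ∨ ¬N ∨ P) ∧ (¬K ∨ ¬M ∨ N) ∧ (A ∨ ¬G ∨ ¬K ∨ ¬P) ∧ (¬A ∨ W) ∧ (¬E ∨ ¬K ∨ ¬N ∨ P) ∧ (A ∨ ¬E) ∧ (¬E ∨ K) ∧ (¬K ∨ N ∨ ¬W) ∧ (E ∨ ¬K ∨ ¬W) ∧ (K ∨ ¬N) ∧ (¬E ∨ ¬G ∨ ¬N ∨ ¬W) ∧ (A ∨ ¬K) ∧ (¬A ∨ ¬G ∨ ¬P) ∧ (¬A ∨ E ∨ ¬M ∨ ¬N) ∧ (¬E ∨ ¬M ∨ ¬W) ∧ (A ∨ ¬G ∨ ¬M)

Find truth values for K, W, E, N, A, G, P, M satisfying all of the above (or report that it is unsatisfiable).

K: False, W: False, E: False, N: False, A: False, G: False, P: True, M: True

Unit clause (M) forces M = True.
Set K = False.
  then (¬E ∨ K) forces E = False.
  then (K ∨ ¬N) forces N = False.
Set W = False.
  then (¬A ∨ W) forces A = False.
  then (A ∨ ¬G ∨ ¬M) forces G = False.
Set P = True.
All clauses satisfied.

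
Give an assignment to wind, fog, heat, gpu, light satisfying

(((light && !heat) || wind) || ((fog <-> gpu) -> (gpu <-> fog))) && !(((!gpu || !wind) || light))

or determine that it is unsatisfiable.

wind = True; fog = True; heat = False; gpu = True; light = False

  ((light && !heat) || wind) || ((fog <-> gpu) -> (gpu <-> fog)) = True
    (light && !heat) || wind = True
      light && !heat = False
        !heat = True
    (fog <-> gpu) -> (gpu <-> fog) = True
      fog <-> gpu = True
      gpu <-> fog = True
  !(((!gpu || !wind) || light)) = True
    (!gpu || !wind) || light = False
      !gpu || !wind = False
        !gpu = False
        !wind = False
Both conjuncts True, so the formula holds.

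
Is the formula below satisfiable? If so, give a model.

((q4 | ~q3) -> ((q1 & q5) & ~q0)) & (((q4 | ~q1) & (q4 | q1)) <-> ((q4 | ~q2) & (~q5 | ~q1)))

q0 = False; q1 = True; q2 = True; q3 = True; q4 = False; q5 = True

  (q4 | ~q3) -> ((q1 & q5) & ~q0) = True
    q4 | ~q3 = False
      ~q3 = False
    (q1 & q5) & ~q0 = True
      q1 & q5 = True
      ~q0 = True
  ((q4 | ~q1) & (q4 | q1)) <-> ((q4 | ~q2) & (~q5 | ~q1)) = True
    (q4 | ~q1) & (q4 | q1) = False
      q4 | ~q1 = False
        ~q1 = False
      q4 | q1 = True
    (q4 | ~q2) & (~q5 | ~q1) = False
      q4 | ~q2 = False
        ~q2 = False
      ~q5 | ~q1 = False
        ~q5 = False
        ~q1 = False
Both conjuncts True, so the formula holds.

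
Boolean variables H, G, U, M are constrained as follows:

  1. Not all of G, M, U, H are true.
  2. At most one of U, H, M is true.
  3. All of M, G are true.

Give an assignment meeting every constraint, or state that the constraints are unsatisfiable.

H = False; G = True; U = False; M = True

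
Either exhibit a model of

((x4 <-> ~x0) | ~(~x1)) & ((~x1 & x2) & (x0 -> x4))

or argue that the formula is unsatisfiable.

x0 = False; x1 = False; x2 = True; x4 = True

  (x4 <-> ~x0) | ~(~x1) = True
    x4 <-> ~x0 = True
      ~x0 = True
    ~(~x1) = False
      ~x1 = True
  (~x1 & x2) & (x0 -> x4) = True
    ~x1 & x2 = True
      ~x1 = True
    x0 -> x4 = True
Both conjuncts True, so the formula holds.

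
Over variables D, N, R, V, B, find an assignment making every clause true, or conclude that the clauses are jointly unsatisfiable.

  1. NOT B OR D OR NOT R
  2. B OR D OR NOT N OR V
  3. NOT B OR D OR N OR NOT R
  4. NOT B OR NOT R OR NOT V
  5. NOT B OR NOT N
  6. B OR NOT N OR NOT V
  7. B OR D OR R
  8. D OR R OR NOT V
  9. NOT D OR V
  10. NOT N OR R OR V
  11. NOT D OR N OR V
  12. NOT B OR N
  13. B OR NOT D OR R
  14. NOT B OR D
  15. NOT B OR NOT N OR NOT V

D = True, N = False, R = True, V = True, B = False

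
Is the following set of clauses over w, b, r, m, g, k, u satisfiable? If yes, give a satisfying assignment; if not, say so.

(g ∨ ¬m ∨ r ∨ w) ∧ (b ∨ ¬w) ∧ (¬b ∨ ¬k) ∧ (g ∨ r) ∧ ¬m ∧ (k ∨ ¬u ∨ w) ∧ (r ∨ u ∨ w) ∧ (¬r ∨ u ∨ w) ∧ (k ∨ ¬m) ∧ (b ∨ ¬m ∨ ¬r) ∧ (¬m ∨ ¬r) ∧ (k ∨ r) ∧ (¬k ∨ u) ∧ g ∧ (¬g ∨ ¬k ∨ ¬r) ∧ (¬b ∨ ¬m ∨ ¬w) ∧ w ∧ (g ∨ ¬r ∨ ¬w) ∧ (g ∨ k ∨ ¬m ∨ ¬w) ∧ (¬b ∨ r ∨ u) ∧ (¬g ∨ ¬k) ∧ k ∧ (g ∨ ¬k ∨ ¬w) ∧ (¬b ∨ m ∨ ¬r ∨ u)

Case w = True:
  (b ∨ ¬w) forces b = True.
  (¬b ∨ ¬k) forces k = False.
  Clause (k) is falsified — contradiction.
Case w = False:
  Clause (w) is falsified — contradiction.
Both cases fail, so the formula is unsatisfiable.

No satisfying assignment exists.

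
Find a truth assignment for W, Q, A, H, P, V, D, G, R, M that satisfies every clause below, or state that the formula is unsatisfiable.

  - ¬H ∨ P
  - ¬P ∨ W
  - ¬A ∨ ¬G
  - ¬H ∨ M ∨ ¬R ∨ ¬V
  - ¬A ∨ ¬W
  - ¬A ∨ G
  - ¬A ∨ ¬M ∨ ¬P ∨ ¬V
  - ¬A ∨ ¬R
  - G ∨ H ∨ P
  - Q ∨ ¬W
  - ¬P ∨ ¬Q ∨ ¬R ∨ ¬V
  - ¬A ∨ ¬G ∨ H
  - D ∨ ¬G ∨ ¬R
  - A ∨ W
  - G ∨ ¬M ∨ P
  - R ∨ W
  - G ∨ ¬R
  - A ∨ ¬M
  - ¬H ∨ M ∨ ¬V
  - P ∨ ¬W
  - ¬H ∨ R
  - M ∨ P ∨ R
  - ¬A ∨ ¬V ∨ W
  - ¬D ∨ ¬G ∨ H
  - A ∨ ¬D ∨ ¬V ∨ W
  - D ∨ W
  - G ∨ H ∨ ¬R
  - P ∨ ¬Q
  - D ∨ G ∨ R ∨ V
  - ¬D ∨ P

Try W = False:
  (¬P ∨ W) forces P = False.
  (¬H ∨ P) forces H = False.
  (G ∨ H ∨ P) forces G = True.
  (¬A ∨ ¬G) forces A = False.
  clause (A ∨ W) is falsified — backtrack.
So W = True.
  then (¬A ∨ ¬W) forces A = False.
  then (Q ∨ ¬W) forces Q = True.
  then (A ∨ ¬M) forces M = False.
  then (P ∨ ¬W) forces P = True.
Set H = True.
  then (¬H ∨ M ∨ ¬V) forces V = False.
  then (¬H ∨ R) forces R = True.
  then (G ∨ ¬R) forces G = True.
  then (D ∨ ¬G ∨ ¬R) forces D = True.
All clauses satisfied.

W=T, Q=T, A=F, H=T, P=T, V=F, D=T, G=T, R=T, M=F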